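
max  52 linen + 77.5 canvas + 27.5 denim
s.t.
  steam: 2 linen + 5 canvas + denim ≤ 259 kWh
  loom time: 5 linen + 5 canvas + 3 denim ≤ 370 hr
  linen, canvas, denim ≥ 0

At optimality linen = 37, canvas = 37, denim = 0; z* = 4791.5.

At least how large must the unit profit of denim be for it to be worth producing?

29.5

Check each constraint at x*: steam 259/259 (tight); loom time 370/370 (tight).
The binding rows give the dual system: 2·y_steam + 5·y_loom time = 52 and 5·y_steam + 5·y_loom time = 77.5.
→ y_steam = 8.5 and y_loom time = 7.
denim enters the basis when its profit ≥ yᵀa₃ = 8.5·1 + 7·3 = 29.5.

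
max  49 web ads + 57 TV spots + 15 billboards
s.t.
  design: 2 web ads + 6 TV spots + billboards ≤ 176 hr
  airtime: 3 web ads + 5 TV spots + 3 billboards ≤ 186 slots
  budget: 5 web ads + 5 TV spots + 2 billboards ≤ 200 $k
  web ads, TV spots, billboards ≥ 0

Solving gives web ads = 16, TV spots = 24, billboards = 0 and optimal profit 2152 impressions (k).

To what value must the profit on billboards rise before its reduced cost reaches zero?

Check each constraint at x*: design 176/176 (tight); airtime 168/186 (slack 18); budget 200/200 (tight).
Slack constraints have shadow price 0 (complementary slackness).
From A_Bᵀ y = c: 2·y_design + 5·y_budget = 49; 6·y_design + 5·y_budget = 57.
→ y_design = 2 and y_budget = 9.
billboards enters the basis when its profit ≥ yᵀa₃ = 2·1 + 9·2 = 20.

20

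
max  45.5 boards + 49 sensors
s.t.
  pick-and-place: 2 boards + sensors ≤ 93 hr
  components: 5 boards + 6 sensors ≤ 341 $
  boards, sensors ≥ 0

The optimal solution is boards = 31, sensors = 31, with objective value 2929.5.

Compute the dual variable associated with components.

7.5

At the optimum: pick-and-place uses 93 of 93 (binding); components uses 341 of 341 (binding).
Dual feasibility on the basic columns requires 2·y_pick-and-place + 5·y_components = 45.5, 1·y_pick-and-place + 6·y_components = 49.
This yields shadow prices y_pick-and-place = 4, y_components = 7.5.
Shadow price of components = 7.5.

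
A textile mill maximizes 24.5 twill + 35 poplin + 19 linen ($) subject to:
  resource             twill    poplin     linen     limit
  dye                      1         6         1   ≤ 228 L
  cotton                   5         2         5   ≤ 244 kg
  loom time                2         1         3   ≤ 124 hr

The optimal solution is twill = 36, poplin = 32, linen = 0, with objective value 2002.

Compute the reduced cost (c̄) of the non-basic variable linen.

-5.5

Binding: dye and cotton. Non-binding: loom time (20 unused).
Slack constraints have shadow price 0 (complementary slackness).
From A_Bᵀ y = c: 1·y_dye + 5·y_cotton = 24.5; 6·y_dye + 2·y_cotton = 35.
This yields shadow prices y_dye = 4.5, y_cotton = 4.
Reduced cost of linen: c₃ − yᵀa₃ = 19 − (4.5·1 + 4·5) = 19 − 24.5 = -5.5.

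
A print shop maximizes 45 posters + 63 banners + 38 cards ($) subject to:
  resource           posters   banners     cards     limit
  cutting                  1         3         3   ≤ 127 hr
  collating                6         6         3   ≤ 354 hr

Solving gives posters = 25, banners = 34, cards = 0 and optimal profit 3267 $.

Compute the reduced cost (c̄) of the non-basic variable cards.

-7

Both cutting and collating are binding at x*.
Dual feasibility on the basic columns requires 1·y_cutting + 6·y_collating = 45, 3·y_cutting + 6·y_collating = 63.
Solving: y_cutting = 9, y_collating = 6.
Reduced cost of cards: c₃ − yᵀa₃ = 38 − (9·3 + 6·3) = 38 − 45 = -7.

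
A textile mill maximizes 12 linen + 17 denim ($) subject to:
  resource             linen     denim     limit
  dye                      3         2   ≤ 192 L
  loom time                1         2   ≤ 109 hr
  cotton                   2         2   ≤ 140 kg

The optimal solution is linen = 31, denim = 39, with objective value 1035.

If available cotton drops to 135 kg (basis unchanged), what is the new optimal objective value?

Binding: loom time and cotton. Non-binding: dye (21 unused).
Since dye is not tight, its dual is 0.
The binding rows give the dual system: 1·y_loom time + 2·y_cotton = 12 and 2·y_loom time + 2·y_cotton = 17.
This yields shadow prices y_loom time = 5, y_cotton = 3.5.
Δz = y_cotton·Δb = 3.5 × (-5) = -17.5, so new z* = 1035 − 17.5 = 1017.5.

1017.5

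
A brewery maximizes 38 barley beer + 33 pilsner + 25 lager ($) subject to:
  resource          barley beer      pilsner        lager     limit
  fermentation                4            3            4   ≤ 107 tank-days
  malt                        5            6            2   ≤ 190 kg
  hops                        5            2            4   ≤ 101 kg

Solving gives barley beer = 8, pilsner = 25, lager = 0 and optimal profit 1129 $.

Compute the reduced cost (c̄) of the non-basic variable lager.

-7

At the optimum: fermentation uses 107 of 107 (binding); malt uses 190 of 190 (binding); hops uses 90 of 101 (slack = 11).
By complementary slackness, y = 0 for the non-binding constraint.
The binding rows give the dual system: 4·y_fermentation + 5·y_malt = 38 and 3·y_fermentation + 6·y_malt = 33.
Solving: y_fermentation = 7, y_malt = 2.
Reduced cost of lager: c₃ − yᵀa₃ = 25 − (7·4 + 2·2) = 25 − 32 = -7.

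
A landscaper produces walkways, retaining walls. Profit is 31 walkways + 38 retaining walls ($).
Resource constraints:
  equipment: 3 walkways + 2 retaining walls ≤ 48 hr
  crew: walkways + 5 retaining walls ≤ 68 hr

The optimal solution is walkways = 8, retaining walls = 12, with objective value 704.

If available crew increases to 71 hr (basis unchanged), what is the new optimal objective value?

716

Both equipment and crew are binding at x*.
From A_Bᵀ y = c: 3·y_equipment + 1·y_crew = 31; 2·y_equipment + 5·y_crew = 38.
Solving: y_equipment = 9, y_crew = 4.
Δz = y_crew·Δb = 4 × (3) = 12, so new z* = 704 + 12 = 716.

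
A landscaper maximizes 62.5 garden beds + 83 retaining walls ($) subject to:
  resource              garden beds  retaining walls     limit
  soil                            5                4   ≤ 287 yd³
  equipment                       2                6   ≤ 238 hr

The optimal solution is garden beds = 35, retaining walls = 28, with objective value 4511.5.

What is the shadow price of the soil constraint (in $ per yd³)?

Check each constraint at x*: soil 287/287 (tight); equipment 238/238 (tight).
From A_Bᵀ y = c: 5·y_soil + 2·y_equipment = 62.5; 4·y_soil + 6·y_equipment = 83.
→ y_soil = 9.5 and y_equipment = 7.5.
Shadow price of soil = 9.5.

9.5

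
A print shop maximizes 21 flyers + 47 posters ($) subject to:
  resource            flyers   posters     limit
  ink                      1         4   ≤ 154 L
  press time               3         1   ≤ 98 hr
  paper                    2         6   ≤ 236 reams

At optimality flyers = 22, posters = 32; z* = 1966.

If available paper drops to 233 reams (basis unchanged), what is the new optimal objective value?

Check each constraint at x*: ink 150/154 (slack 4); press time 98/98 (tight); paper 236/236 (tight).
By complementary slackness, y = 0 for the non-binding constraint.
Dual feasibility on the basic columns requires 3·y_press time + 2·y_paper = 21, 1·y_press time + 6·y_paper = 47.
This yields shadow prices y_press time = 2, y_paper = 7.5.
Δz = y_paper·Δb = 7.5 × (-3) = -22.5, so new z* = 1966 − 22.5 = 1943.5.

1943.5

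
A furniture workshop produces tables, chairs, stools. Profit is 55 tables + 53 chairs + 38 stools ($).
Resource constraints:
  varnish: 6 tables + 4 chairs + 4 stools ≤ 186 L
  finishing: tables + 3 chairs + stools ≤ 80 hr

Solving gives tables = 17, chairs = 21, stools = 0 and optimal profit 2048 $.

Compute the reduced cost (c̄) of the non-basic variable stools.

-1

At the optimum: varnish uses 186 of 186 (binding); finishing uses 80 of 80 (binding).
The binding rows give the dual system: 6·y_varnish + 1·y_finishing = 55 and 4·y_varnish + 3·y_finishing = 53.
This yields shadow prices y_varnish = 8, y_finishing = 7.
Reduced cost of stools: c₃ − yᵀa₃ = 38 − (8·4 + 7·1) = 38 − 39 = -1.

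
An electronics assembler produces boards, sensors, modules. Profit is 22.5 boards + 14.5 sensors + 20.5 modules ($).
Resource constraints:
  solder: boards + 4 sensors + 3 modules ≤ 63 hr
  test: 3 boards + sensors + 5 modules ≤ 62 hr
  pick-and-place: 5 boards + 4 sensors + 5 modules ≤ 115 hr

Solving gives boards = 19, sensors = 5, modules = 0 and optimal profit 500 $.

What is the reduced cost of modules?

Binding: test and pick-and-place. Non-binding: solder (24 unused).
Since solder is not tight, its dual is 0.
Dual feasibility on the basic columns requires 3·y_test + 5·y_pick-and-place = 22.5, 1·y_test + 4·y_pick-and-place = 14.5.
→ y_test = 2.5 and y_pick-and-place = 3.
Reduced cost of modules: c₃ − yᵀa₃ = 20.5 − (2.5·5 + 3·5) = 20.5 − 27.5 = -7.

-7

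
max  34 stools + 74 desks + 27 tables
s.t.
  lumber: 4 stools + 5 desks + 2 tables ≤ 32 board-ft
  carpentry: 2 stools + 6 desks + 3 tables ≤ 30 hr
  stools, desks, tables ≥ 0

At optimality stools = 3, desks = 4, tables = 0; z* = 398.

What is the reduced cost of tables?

-8

Check each constraint at x*: lumber 32/32 (tight); carpentry 30/30 (tight).
From A_Bᵀ y = c: 4·y_lumber + 2·y_carpentry = 34; 5·y_lumber + 6·y_carpentry = 74.
→ y_lumber = 4 and y_carpentry = 9.
Reduced cost of tables: c₃ − yᵀa₃ = 27 − (4·2 + 9·3) = 27 − 35 = -8.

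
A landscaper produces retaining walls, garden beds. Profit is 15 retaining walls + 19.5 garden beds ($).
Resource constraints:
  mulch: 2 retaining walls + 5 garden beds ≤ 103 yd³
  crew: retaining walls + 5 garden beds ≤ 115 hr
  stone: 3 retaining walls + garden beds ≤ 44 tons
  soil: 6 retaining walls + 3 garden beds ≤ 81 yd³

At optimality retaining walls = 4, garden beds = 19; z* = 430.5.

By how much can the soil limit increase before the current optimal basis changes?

Binding constraints: mulch, soil. The basis is B = [[2,5],[6,3]] with det -24.
Per unit increase in soil, x* moves by d = (0.2083, -0.0833).
The basis stays optimal until stone becomes binding; allowable increase = 24 yd³.

24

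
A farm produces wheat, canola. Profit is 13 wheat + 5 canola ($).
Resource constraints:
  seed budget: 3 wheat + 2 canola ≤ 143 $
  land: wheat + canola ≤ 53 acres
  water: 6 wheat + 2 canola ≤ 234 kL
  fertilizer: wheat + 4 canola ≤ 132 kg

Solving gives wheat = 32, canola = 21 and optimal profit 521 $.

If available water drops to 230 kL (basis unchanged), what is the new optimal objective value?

At the optimum: seed budget uses 138 of 143 (slack = 5); land uses 53 of 53 (binding); water uses 234 of 234 (binding); fertilizer uses 116 of 132 (slack = 16).
Since seed budget, fertilizer are not tight, their duals are 0.
The binding rows give the dual system: 1·y_land + 6·y_water = 13 and 1·y_land + 2·y_water = 5.
→ y_land = 1 and y_water = 2.
Δz = y_water·Δb = 2 × (-4) = -8, so new z* = 521 − 8 = 513.

513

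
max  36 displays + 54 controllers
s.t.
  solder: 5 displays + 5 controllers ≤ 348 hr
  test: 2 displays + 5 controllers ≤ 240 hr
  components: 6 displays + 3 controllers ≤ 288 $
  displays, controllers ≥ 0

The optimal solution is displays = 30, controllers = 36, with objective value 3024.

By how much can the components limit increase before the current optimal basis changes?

28.8

Binding constraints: test, components. The basis is B = [[2,5],[6,3]] with det -24.
Per unit increase in components, x* moves by d = (0.2083, -0.0833).
The basis stays optimal until solder becomes binding; allowable increase = 28.8 $.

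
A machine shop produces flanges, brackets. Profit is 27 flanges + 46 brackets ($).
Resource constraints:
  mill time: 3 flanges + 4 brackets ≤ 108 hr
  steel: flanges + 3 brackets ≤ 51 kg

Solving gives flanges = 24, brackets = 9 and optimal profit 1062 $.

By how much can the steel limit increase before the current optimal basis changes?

Binding constraints: mill time, steel. The basis is B = [[3,4],[1,3]] with det 5.
Per unit increase in steel, x* moves by d = (-0.8, 0.6).
The basis stays optimal until flanges reaches 0; allowable increase = 30 kg.

30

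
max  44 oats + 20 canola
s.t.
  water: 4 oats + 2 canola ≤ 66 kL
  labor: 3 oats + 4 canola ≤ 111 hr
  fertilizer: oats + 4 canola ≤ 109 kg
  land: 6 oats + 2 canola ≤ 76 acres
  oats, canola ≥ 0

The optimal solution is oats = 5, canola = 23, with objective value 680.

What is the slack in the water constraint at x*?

water used = 4·5 + 2·23 = 66; slack = 66 − 66 = 0.

0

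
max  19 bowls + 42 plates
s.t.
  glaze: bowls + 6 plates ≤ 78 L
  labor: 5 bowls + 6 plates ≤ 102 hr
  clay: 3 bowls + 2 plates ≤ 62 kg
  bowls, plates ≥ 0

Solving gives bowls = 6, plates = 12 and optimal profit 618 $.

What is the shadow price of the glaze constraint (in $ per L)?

4

At the optimum: glaze uses 78 of 78 (binding); labor uses 102 of 102 (binding); clay uses 42 of 62 (slack = 20).
Slack constraints have shadow price 0 (complementary slackness).
The binding rows give the dual system: 1·y_glaze + 5·y_labor = 19 and 6·y_glaze + 6·y_labor = 42.
→ y_glaze = 4 and y_labor = 3.
Shadow price of glaze = 4.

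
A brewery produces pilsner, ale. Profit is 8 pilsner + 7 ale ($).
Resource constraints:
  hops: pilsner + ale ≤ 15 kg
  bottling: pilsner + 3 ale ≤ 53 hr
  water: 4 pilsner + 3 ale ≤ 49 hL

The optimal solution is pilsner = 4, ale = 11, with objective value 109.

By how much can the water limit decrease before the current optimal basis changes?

Binding constraints: hops, water. The basis is B = [[1,1],[4,3]] with det -1.
Per unit decrease in water, x* moves by d = (-1, 1).
The basis stays optimal until pilsner reaches 0; allowable decrease = 4 hL.

4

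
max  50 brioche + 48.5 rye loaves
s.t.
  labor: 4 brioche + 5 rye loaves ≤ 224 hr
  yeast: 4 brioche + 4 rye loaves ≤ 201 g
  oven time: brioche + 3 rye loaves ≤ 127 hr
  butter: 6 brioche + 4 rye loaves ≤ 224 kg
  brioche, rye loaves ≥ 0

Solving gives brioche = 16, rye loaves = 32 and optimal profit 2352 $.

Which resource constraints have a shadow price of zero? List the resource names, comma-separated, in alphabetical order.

labor: 224/224 (binding)
yeast: 192/201 (slack 9)
oven time: 112/127 (slack 15)
butter: 224/224 (binding)
By complementary slackness, a constraint with positive slack has shadow price 0 → oven time, yeast.

oven time, yeast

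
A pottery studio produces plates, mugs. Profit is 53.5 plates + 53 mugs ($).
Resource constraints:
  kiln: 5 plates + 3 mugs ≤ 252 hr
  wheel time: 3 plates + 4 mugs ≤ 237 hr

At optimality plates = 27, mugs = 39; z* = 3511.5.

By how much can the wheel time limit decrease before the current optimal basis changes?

85.8

Binding constraints: kiln, wheel time. The basis is B = [[5,3],[3,4]] with det 11.
Per unit decrease in wheel time, x* moves by d = (0.2727, -0.4545).
The basis stays optimal until mugs reaches 0; allowable decrease = 85.8 hr.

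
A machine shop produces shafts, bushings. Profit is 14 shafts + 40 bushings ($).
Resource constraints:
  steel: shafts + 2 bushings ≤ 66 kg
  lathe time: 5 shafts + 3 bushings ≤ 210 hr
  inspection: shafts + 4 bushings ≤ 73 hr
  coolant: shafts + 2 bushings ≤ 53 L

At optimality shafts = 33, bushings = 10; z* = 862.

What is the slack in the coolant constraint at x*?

0

coolant used = 1·33 + 2·10 = 53; slack = 53 − 53 = 0.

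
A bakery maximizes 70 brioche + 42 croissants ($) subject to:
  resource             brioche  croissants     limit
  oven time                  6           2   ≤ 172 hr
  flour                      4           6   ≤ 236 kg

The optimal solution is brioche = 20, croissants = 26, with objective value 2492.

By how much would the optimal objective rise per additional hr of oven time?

Both oven time and flour are binding at x*.
The binding rows give the dual system: 6·y_oven time + 4·y_flour = 70 and 2·y_oven time + 6·y_flour = 42.
Solving: y_oven time = 9, y_flour = 4.
Shadow price of oven time = 9.

9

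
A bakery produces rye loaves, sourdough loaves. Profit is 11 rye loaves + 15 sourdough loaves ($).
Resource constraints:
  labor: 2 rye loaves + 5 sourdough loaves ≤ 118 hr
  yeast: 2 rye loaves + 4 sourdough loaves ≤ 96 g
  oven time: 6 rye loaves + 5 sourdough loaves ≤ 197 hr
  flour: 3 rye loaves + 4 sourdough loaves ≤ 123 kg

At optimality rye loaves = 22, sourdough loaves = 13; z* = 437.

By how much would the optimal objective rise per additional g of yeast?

2.5

At the optimum: labor uses 109 of 118 (slack = 9); yeast uses 96 of 96 (binding); oven time uses 197 of 197 (binding); flour uses 118 of 123 (slack = 5).
Slack constraints have shadow price 0 (complementary slackness).
The binding rows give the dual system: 2·y_yeast + 6·y_oven time = 11 and 4·y_yeast + 5·y_oven time = 15.
This yields shadow prices y_yeast = 2.5, y_oven time = 1.
Shadow price of yeast = 2.5.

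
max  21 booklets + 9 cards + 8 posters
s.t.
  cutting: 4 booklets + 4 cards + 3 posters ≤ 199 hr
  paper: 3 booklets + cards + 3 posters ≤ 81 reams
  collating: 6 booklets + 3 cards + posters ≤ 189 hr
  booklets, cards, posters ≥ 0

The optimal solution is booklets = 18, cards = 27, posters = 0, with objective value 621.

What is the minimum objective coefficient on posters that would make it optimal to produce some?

11

Check each constraint at x*: cutting 180/199 (slack 19); paper 81/81 (tight); collating 189/189 (tight).
Slack constraints have shadow price 0 (complementary slackness).
The binding rows give the dual system: 3·y_paper + 6·y_collating = 21 and 1·y_paper + 3·y_collating = 9.
→ y_paper = 3 and y_collating = 2.
posters enters the basis when its profit ≥ yᵀa₃ = 3·3 + 2·1 = 11.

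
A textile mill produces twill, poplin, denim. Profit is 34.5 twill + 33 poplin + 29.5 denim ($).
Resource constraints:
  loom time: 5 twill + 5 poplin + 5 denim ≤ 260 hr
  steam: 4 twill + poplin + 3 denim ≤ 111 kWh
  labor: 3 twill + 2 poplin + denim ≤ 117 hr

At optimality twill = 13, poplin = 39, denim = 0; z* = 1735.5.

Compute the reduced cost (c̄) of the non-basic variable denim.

Binding: loom time and labor. Non-binding: steam (20 unused).
Slack constraints have shadow price 0 (complementary slackness).
Dual feasibility on the basic columns requires 5·y_loom time + 3·y_labor = 34.5, 5·y_loom time + 2·y_labor = 33.
Solving: y_loom time = 6, y_labor = 1.5.
Reduced cost of denim: c₃ − yᵀa₃ = 29.5 − (6·5 + 1.5·1) = 29.5 − 31.5 = -2.

-2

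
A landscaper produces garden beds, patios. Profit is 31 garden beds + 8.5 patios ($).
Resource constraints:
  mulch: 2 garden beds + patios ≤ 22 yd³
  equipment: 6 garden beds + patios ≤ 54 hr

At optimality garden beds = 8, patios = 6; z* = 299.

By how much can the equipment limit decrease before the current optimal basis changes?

Binding constraints: mulch, equipment. The basis is B = [[2,1],[6,1]] with det -4.
Per unit decrease in equipment, x* moves by d = (-0.25, 0.5).
The basis stays optimal until garden beds reaches 0; allowable decrease = 32 hr.

32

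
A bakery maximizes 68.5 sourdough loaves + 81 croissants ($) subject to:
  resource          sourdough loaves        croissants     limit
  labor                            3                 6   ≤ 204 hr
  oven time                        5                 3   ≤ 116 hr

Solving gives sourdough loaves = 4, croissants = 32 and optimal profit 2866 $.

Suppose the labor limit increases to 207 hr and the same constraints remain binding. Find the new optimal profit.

Both labor and oven time are binding at x*.
From A_Bᵀ y = c: 3·y_labor + 5·y_oven time = 68.5; 6·y_labor + 3·y_oven time = 81.
Solving: y_labor = 9.5, y_oven time = 8.
Δz = y_labor·Δb = 9.5 × (3) = 28.5, so new z* = 2866 + 28.5 = 2894.5.

2894.5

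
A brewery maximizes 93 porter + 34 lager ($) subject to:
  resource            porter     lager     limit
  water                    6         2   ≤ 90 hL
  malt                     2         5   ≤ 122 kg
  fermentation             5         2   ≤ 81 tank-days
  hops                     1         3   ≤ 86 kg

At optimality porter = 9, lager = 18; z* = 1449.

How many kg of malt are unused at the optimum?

malt used = 2·9 + 5·18 = 108; slack = 122 − 108 = 14.

14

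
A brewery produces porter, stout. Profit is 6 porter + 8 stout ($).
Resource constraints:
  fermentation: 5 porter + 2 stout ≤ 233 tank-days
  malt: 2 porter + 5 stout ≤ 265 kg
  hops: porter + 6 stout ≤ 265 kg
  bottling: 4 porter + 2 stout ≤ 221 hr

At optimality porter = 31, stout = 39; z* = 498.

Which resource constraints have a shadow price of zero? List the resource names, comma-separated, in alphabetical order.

bottling, malt

fermentation: 233/233 (binding)
malt: 257/265 (slack 8)
hops: 265/265 (binding)
bottling: 202/221 (slack 19)
By complementary slackness, a constraint with positive slack has shadow price 0 → bottling, malt.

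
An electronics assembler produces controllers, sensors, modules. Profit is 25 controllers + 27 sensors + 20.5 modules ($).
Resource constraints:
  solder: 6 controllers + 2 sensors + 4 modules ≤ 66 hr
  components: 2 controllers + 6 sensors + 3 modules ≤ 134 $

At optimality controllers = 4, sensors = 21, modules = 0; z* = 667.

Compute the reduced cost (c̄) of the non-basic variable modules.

-2

Both solder and components are binding at x*.
Dual feasibility on the basic columns requires 6·y_solder + 2·y_components = 25, 2·y_solder + 6·y_components = 27.
→ y_solder = 3 and y_components = 3.5.
Reduced cost of modules: c₃ − yᵀa₃ = 20.5 − (3·4 + 3.5·3) = 20.5 − 22.5 = -2.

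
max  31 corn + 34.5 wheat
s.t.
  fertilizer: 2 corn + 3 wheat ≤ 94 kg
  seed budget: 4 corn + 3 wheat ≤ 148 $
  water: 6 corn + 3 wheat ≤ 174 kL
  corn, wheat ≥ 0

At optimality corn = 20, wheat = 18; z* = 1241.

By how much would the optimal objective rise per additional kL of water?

2

Check each constraint at x*: fertilizer 94/94 (tight); seed budget 134/148 (slack 14); water 174/174 (tight).
Slack constraints have shadow price 0 (complementary slackness).
Dual feasibility on the basic columns requires 2·y_fertilizer + 6·y_water = 31, 3·y_fertilizer + 3·y_water = 34.5.
This yields shadow prices y_fertilizer = 9.5, y_water = 2.
Shadow price of water = 2.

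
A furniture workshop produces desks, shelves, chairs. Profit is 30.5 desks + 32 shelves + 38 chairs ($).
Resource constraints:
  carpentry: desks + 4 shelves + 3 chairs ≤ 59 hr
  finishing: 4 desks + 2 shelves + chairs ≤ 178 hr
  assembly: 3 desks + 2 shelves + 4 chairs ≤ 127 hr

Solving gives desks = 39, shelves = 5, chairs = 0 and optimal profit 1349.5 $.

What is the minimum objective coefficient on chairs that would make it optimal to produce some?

46.5

Check each constraint at x*: carpentry 59/59 (tight); finishing 166/178 (slack 12); assembly 127/127 (tight).
Since finishing is not tight, its dual is 0.
Dual feasibility on the basic columns requires 1·y_carpentry + 3·y_assembly = 30.5, 4·y_carpentry + 2·y_assembly = 32.
→ y_carpentry = 3.5 and y_assembly = 9.
chairs enters the basis when its profit ≥ yᵀa₃ = 3.5·3 + 9·4 = 46.5.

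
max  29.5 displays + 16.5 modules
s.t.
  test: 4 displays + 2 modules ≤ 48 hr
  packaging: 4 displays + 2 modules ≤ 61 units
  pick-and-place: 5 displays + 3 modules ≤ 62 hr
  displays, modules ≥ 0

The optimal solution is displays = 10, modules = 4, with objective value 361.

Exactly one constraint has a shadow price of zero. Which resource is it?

packaging

test: 48/48 (binding)
packaging: 48/61 (slack 13)
pick-and-place: 62/62 (binding)
By complementary slackness, a constraint with positive slack has shadow price 0 → packaging.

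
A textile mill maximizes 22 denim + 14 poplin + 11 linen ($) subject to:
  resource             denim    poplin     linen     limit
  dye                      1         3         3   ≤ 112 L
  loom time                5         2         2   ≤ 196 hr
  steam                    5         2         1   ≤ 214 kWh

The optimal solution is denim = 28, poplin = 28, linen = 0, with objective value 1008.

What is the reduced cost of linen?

Binding: dye and loom time. Non-binding: steam (18 unused).
By complementary slackness, y = 0 for the non-binding constraint.
From A_Bᵀ y = c: 1·y_dye + 5·y_loom time = 22; 3·y_dye + 2·y_loom time = 14.
This yields shadow prices y_dye = 2, y_loom time = 4.
Reduced cost of linen: c₃ − yᵀa₃ = 11 − (2·3 + 4·2) = 11 − 14 = -3.

-3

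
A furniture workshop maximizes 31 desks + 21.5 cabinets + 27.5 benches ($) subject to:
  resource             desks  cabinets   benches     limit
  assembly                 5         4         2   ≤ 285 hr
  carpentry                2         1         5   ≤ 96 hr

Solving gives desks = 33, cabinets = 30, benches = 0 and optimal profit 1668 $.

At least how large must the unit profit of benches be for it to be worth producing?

35.5

Check each constraint at x*: assembly 285/285 (tight); carpentry 96/96 (tight).
The binding rows give the dual system: 5·y_assembly + 2·y_carpentry = 31 and 4·y_assembly + 1·y_carpentry = 21.5.
This yields shadow prices y_assembly = 4, y_carpentry = 5.5.
benches enters the basis when its profit ≥ yᵀa₃ = 4·2 + 5.5·5 = 35.5.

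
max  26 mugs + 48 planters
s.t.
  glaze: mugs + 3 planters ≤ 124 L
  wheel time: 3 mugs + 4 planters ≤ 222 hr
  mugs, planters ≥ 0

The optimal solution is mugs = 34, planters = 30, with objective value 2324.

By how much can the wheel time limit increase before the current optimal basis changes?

150

Binding constraints: glaze, wheel time. The basis is B = [[1,3],[3,4]] with det -5.
Per unit increase in wheel time, x* moves by d = (0.6, -0.2).
The basis stays optimal until planters reaches 0; allowable increase = 150 hr.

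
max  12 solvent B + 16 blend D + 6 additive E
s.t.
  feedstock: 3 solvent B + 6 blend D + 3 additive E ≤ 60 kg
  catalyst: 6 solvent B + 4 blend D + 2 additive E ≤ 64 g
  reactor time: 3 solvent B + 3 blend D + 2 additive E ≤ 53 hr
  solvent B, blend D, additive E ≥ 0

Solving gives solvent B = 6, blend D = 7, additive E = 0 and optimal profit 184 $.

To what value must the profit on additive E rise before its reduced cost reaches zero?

8

At the optimum: feedstock uses 60 of 60 (binding); catalyst uses 64 of 64 (binding); reactor time uses 39 of 53 (slack = 14).
By complementary slackness, y = 0 for the non-binding constraint.
From A_Bᵀ y = c: 3·y_feedstock + 6·y_catalyst = 12; 6·y_feedstock + 4·y_catalyst = 16.
Solving: y_feedstock = 2, y_catalyst = 1.
additive E enters the basis when its profit ≥ yᵀa₃ = 2·3 + 1·2 = 8.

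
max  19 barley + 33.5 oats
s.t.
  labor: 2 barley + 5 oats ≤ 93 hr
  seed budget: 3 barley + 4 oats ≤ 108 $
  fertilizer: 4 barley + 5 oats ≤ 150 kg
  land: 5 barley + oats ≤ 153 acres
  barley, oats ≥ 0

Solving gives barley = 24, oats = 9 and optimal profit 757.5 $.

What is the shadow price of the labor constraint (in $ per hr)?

Binding: labor and seed budget. Non-binding: fertilizer (9 unused), land (24 unused).
By complementary slackness, y = 0 for the non-binding constraints.
The binding rows give the dual system: 2·y_labor + 3·y_seed budget = 19 and 5·y_labor + 4·y_seed budget = 33.5.
→ y_labor = 3.5 and y_seed budget = 4.
Shadow price of labor = 3.5.

3.5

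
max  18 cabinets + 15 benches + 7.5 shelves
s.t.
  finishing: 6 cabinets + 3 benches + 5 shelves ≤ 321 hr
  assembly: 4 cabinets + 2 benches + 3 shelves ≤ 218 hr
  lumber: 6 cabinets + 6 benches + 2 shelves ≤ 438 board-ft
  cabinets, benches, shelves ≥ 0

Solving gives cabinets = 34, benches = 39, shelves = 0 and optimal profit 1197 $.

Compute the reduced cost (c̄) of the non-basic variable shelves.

Binding: finishing and lumber. Non-binding: assembly (4 unused).
Slack constraints have shadow price 0 (complementary slackness).
Dual feasibility on the basic columns requires 6·y_finishing + 6·y_lumber = 18, 3·y_finishing + 6·y_lumber = 15.
→ y_finishing = 1 and y_lumber = 2.
Reduced cost of shelves: c₃ − yᵀa₃ = 7.5 − (1·5 + 2·2) = 7.5 − 9 = -1.5.

-1.5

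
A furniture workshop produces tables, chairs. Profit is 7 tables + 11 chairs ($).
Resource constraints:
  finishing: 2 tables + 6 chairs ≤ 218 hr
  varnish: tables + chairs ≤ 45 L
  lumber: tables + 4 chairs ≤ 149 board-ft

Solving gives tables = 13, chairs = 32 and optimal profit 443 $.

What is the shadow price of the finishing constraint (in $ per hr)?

1

At the optimum: finishing uses 218 of 218 (binding); varnish uses 45 of 45 (binding); lumber uses 141 of 149 (slack = 8).
Slack constraints have shadow price 0 (complementary slackness).
The binding rows give the dual system: 2·y_finishing + 1·y_varnish = 7 and 6·y_finishing + 1·y_varnish = 11.
→ y_finishing = 1 and y_varnish = 5.
Shadow price of finishing = 1.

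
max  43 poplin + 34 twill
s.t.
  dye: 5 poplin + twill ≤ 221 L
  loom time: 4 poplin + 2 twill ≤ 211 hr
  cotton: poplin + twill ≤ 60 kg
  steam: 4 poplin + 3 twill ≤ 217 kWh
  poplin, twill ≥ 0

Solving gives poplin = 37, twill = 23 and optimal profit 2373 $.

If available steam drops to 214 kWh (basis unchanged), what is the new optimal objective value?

2346

Binding: cotton and steam. Non-binding: dye (13 unused), loom time (17 unused).
Slack constraints have shadow price 0 (complementary slackness).
The binding rows give the dual system: 1·y_cotton + 4·y_steam = 43 and 1·y_cotton + 3·y_steam = 34.
This yields shadow prices y_cotton = 7, y_steam = 9.
Δz = y_steam·Δb = 9 × (-3) = -27, so new z* = 2373 − 27 = 2346.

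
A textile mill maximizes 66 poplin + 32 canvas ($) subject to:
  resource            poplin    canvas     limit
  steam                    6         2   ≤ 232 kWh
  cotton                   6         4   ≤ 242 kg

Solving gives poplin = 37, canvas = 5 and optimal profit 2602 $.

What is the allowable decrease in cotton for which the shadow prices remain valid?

Binding constraints: steam, cotton. The basis is B = [[6,2],[6,4]] with det 12.
Per unit decrease in cotton, x* moves by d = (0.1667, -0.5).
The basis stays optimal until canvas reaches 0; allowable decrease = 10 kg.

10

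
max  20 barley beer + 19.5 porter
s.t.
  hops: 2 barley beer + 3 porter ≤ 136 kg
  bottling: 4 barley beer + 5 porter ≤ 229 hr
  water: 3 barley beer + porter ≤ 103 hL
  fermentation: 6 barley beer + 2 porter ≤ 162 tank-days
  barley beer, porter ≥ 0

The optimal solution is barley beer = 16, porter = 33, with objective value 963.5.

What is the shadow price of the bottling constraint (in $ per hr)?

Check each constraint at x*: hops 131/136 (slack 5); bottling 229/229 (tight); water 81/103 (slack 22); fermentation 162/162 (tight).
By complementary slackness, y = 0 for the non-binding constraints.
From A_Bᵀ y = c: 4·y_bottling + 6·y_fermentation = 20; 5·y_bottling + 2·y_fermentation = 19.5.
This yields shadow prices y_bottling = 3.5, y_fermentation = 1.
Shadow price of bottling = 3.5.

3.5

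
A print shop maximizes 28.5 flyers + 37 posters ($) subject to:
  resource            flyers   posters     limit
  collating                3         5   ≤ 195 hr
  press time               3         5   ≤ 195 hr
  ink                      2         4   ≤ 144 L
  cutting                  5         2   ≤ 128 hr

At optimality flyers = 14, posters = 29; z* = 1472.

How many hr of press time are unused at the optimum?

press time used = 3·14 + 5·29 = 187; slack = 195 − 187 = 8.

8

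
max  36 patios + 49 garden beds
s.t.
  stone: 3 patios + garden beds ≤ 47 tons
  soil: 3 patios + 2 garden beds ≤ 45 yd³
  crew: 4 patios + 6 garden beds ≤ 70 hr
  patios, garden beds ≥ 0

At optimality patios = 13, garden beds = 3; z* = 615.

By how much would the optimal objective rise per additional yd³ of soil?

Check each constraint at x*: stone 42/47 (slack 5); soil 45/45 (tight); crew 70/70 (tight).
Slack constraints have shadow price 0 (complementary slackness).
From A_Bᵀ y = c: 3·y_soil + 4·y_crew = 36; 2·y_soil + 6·y_crew = 49.
This yields shadow prices y_soil = 2, y_crew = 7.5.
Shadow price of soil = 2.

2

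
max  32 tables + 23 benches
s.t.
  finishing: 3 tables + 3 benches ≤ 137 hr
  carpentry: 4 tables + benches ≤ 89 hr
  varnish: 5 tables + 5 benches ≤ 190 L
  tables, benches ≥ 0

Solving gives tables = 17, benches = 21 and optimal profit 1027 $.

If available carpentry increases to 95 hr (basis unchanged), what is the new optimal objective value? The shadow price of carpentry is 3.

1045

Δb = 6, so new z* = 1027 + (3)·(6) = 1027 + 18 = 1045.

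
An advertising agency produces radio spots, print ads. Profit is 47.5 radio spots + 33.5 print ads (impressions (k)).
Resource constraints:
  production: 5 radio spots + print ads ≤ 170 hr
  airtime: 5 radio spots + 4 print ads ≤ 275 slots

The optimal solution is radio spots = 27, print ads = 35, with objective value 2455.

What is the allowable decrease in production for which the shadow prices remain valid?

101.25

Binding constraints: production, airtime. The basis is B = [[5,1],[5,4]] with det 15.
Per unit decrease in production, x* moves by d = (-0.2667, 0.3333).
The basis stays optimal until radio spots reaches 0; allowable decrease = 101.25 hr.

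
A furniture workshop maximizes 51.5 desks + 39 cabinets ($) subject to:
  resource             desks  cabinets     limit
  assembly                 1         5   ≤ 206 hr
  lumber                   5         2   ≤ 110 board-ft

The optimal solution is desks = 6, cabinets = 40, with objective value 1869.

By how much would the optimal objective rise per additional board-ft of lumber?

At the optimum: assembly uses 206 of 206 (binding); lumber uses 110 of 110 (binding).
The binding rows give the dual system: 1·y_assembly + 5·y_lumber = 51.5 and 5·y_assembly + 2·y_lumber = 39.
This yields shadow prices y_assembly = 4, y_lumber = 9.5.
Shadow price of lumber = 9.5.

9.5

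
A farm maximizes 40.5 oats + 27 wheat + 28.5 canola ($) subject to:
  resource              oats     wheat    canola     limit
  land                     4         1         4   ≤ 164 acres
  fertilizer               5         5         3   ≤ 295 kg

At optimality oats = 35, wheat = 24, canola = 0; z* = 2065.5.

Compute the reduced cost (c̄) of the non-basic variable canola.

At the optimum: land uses 164 of 164 (binding); fertilizer uses 295 of 295 (binding).
Dual feasibility on the basic columns requires 4·y_land + 5·y_fertilizer = 40.5, 1·y_land + 5·y_fertilizer = 27.
→ y_land = 4.5 and y_fertilizer = 4.5.
Reduced cost of canola: c₃ − yᵀa₃ = 28.5 − (4.5·4 + 4.5·3) = 28.5 − 31.5 = -3.

-3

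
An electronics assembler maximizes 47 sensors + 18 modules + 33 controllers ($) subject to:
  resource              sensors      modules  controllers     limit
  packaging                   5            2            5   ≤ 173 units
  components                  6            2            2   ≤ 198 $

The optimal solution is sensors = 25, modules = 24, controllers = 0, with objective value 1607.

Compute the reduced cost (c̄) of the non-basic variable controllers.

-6

Both packaging and components are binding at x*.
From A_Bᵀ y = c: 5·y_packaging + 6·y_components = 47; 2·y_packaging + 2·y_components = 18.
→ y_packaging = 7 and y_components = 2.
Reduced cost of controllers: c₃ − yᵀa₃ = 33 − (7·5 + 2·2) = 33 − 39 = -6.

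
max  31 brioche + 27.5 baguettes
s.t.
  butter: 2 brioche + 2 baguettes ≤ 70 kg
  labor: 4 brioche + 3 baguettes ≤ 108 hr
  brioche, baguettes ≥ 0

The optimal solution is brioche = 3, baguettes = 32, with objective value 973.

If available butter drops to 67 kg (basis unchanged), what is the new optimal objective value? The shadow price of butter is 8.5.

947.5

Δb = -3, so new z* = 973 + (8.5)·(-3) = 973 − 25.5 = 947.5.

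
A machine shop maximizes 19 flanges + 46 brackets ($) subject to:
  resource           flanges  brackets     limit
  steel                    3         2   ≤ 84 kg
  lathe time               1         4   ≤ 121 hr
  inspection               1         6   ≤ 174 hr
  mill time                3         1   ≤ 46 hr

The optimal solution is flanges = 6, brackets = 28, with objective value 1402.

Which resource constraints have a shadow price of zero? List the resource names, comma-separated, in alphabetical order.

lathe time, steel

steel: 74/84 (slack 10)
lathe time: 118/121 (slack 3)
inspection: 174/174 (binding)
mill time: 46/46 (binding)
By complementary slackness, a constraint with positive slack has shadow price 0 → lathe time, steel.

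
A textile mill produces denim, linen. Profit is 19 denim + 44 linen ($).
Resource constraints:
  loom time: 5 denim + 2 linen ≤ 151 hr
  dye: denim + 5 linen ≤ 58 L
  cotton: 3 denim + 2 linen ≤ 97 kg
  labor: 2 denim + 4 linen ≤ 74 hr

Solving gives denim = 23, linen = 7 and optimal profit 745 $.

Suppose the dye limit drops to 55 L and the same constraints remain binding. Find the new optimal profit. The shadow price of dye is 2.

739

Δb = -3, so new z* = 745 + (2)·(-3) = 745 − 6 = 739.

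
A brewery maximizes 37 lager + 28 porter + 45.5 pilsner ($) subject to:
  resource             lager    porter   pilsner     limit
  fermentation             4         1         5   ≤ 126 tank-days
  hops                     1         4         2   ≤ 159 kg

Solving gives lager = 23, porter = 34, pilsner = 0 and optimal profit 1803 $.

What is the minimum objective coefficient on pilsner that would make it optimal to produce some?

50

Check each constraint at x*: fermentation 126/126 (tight); hops 159/159 (tight).
From A_Bᵀ y = c: 4·y_fermentation + 1·y_hops = 37; 1·y_fermentation + 4·y_hops = 28.
→ y_fermentation = 8 and y_hops = 5.
pilsner enters the basis when its profit ≥ yᵀa₃ = 8·5 + 5·2 = 50.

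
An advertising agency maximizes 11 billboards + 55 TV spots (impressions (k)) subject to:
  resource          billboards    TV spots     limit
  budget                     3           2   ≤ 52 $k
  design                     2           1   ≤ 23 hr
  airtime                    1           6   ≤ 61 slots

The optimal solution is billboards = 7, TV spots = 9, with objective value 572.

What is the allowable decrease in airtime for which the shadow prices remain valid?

Binding constraints: design, airtime. The basis is B = [[2,1],[1,6]] with det 11.
Per unit decrease in airtime, x* moves by d = (0.0909, -0.1818).
The basis stays optimal until TV spots reaches 0; allowable decrease = 49.5 slots.

49.5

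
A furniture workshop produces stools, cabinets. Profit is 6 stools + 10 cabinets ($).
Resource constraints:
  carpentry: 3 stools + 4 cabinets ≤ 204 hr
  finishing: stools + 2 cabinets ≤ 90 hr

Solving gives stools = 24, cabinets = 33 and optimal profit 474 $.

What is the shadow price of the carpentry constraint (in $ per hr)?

At the optimum: carpentry uses 204 of 204 (binding); finishing uses 90 of 90 (binding).
The binding rows give the dual system: 3·y_carpentry + 1·y_finishing = 6 and 4·y_carpentry + 2·y_finishing = 10.
This yields shadow prices y_carpentry = 1, y_finishing = 3.
Shadow price of carpentry = 1.

1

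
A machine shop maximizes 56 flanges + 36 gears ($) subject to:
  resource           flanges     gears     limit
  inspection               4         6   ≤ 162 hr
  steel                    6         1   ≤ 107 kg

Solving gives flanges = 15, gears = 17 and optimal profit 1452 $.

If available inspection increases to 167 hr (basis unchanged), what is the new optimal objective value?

At the optimum: inspection uses 162 of 162 (binding); steel uses 107 of 107 (binding).
Dual feasibility on the basic columns requires 4·y_inspection + 6·y_steel = 56, 6·y_inspection + 1·y_steel = 36.
This yields shadow prices y_inspection = 5, y_steel = 6.
Δz = y_inspection·Δb = 5 × (5) = 25, so new z* = 1452 + 25 = 1477.

1477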